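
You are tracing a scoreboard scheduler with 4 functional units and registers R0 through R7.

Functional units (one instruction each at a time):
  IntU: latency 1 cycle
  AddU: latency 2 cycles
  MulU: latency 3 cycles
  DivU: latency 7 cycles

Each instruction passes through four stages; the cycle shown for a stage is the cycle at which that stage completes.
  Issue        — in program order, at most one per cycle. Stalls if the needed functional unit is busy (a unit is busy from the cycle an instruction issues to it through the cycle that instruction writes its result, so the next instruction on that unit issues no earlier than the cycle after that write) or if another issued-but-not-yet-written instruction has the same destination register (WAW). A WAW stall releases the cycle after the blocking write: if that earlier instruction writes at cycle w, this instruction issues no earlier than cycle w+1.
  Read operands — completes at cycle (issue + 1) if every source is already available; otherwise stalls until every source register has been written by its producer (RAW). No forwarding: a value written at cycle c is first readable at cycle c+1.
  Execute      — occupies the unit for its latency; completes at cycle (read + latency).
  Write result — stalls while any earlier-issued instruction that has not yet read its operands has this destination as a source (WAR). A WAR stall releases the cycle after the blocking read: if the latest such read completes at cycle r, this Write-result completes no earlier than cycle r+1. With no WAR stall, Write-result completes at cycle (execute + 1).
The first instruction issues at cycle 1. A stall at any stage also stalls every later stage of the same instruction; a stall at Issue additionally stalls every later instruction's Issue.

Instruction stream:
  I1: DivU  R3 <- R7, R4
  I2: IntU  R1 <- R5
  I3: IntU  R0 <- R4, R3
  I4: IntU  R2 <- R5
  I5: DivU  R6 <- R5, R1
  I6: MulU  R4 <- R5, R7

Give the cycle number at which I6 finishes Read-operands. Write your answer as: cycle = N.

cycle = 17

I1: IS=1 RO=2 EX=9 WR=10
I2: IS=2 RO=3 EX=4 WR=5
I3: IS=6 RO=11 EX=12 WR=13  [struct: IntU busy until I2 writes@5; RAW R3: wait I1 write@10]
I4: IS=14 RO=15 EX=16 WR=17  [struct: IntU busy until I3 writes@13]
I5: IS=15 RO=16 EX=23 WR=24
I6: IS=16 RO=17 EX=20 WR=21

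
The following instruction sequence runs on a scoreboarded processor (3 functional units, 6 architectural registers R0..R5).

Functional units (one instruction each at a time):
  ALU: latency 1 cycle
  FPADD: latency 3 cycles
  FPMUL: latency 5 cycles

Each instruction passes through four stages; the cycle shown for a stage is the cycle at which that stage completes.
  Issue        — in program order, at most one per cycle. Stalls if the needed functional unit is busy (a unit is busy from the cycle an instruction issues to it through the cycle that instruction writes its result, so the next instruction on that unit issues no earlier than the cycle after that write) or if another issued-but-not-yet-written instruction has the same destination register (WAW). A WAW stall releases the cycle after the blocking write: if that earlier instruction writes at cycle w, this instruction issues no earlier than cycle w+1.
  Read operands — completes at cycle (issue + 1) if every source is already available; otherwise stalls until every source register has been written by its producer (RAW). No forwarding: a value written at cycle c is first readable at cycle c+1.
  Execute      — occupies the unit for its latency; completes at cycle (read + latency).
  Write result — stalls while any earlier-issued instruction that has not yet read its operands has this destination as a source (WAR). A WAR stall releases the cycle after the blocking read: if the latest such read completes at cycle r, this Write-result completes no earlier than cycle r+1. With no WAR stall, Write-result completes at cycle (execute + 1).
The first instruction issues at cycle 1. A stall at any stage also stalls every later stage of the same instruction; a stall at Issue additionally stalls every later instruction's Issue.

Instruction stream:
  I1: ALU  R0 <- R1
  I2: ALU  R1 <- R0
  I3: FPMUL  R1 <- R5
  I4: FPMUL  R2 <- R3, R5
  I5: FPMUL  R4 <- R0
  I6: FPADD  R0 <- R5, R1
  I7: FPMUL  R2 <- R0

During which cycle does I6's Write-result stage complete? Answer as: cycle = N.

cycle = 31

t=1  I1 issues→ALU
t=2  I1 reads
t=3  I1 exec-done
t=4  I1 writes R0
t=5  I2 issues→ALU
t=6  I2 reads
t=7  I2 exec-done
t=8  I2 writes R1
t=9  I3 issues→FPMUL
t=10  I3 reads
t=15  I3 exec-done
t=16  I3 writes R1
t=17  I4 issues→FPMUL
t=18  I4 reads
t=23  I4 exec-done
t=24  I4 writes R2
t=25  I5 issues→FPMUL
t=26  I5 reads | I6 issues→FPADD
t=27  I6 reads
t=30  I6 exec-done
t=31  I5 exec-done | I6 writes R0
t=32  I5 writes R4
t=33  I7 issues→FPMUL
t=34  I7 reads
t=39  I7 exec-done
t=40  I7 writes R2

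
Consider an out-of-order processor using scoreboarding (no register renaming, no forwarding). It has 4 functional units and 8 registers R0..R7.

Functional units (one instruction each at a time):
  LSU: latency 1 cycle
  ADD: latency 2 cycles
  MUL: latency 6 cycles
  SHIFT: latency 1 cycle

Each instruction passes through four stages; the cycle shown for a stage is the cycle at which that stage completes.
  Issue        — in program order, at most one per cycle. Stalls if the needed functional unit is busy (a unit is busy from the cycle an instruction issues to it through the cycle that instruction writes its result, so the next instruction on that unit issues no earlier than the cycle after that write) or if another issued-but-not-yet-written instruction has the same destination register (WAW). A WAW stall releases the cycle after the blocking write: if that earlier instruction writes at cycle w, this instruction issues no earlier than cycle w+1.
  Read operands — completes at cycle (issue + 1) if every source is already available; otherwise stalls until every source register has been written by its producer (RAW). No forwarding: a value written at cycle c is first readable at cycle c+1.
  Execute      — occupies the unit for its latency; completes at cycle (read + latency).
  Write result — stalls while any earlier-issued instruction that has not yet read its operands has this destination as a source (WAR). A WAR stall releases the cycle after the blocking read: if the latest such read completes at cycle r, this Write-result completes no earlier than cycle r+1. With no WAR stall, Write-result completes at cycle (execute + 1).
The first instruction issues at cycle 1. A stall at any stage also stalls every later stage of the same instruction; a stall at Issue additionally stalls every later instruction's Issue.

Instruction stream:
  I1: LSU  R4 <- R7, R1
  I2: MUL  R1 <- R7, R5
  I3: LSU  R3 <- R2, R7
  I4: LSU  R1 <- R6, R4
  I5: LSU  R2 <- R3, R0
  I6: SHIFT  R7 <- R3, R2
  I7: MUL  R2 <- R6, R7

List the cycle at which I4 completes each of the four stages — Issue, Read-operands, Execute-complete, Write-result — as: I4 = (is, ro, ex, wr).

I1  is:1  ro:2  ex:3  wr:4
I2  is:2  ro:3  ex:9  wr:10
I3  is:5  ro:6  ex:7  wr:8  — struct: LSU busy until I1 writes@4
I4  is:11  ro:12  ex:13  wr:14  — WAW R1: wait I2 write@10
I5  is:15  ro:16  ex:17  wr:18  — struct: LSU busy until I4 writes@14
I6  is:16  ro:19  ex:20  wr:21  — RAW R2: wait I5 write@18
I7  is:19  ro:22  ex:28  wr:29  — WAW R2: wait I5 write@18, RAW R7: wait I6 write@21

I4 = (11, 12, 13, 14)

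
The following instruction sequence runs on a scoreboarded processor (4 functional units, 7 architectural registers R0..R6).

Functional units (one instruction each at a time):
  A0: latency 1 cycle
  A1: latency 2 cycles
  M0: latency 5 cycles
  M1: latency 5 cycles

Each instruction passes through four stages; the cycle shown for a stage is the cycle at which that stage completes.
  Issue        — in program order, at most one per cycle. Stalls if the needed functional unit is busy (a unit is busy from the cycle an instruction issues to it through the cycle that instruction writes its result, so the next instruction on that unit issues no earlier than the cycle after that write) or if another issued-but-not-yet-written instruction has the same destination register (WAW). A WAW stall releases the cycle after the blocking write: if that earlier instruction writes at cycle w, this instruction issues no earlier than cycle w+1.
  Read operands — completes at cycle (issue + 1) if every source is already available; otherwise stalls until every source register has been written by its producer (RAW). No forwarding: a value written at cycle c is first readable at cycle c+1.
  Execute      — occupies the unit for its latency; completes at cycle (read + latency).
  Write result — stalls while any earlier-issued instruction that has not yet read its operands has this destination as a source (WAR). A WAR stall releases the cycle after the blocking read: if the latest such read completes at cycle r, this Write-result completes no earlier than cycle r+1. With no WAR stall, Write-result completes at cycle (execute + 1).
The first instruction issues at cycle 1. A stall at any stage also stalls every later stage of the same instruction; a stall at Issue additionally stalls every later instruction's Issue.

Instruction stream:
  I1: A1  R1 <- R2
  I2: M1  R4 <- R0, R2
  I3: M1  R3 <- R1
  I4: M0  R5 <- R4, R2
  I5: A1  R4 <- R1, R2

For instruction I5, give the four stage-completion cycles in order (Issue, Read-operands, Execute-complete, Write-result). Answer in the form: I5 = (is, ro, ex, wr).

I1  is:1  ro:2  ex:4  wr:5
I2  is:2  ro:3  ex:8  wr:9
I3  is:10  ro:11  ex:16  wr:17  — struct: M1 busy until I2 writes@9
I4  is:11  ro:12  ex:17  wr:18
I5  is:12  ro:13  ex:15  wr:16

I5 = (12, 13, 15, 16)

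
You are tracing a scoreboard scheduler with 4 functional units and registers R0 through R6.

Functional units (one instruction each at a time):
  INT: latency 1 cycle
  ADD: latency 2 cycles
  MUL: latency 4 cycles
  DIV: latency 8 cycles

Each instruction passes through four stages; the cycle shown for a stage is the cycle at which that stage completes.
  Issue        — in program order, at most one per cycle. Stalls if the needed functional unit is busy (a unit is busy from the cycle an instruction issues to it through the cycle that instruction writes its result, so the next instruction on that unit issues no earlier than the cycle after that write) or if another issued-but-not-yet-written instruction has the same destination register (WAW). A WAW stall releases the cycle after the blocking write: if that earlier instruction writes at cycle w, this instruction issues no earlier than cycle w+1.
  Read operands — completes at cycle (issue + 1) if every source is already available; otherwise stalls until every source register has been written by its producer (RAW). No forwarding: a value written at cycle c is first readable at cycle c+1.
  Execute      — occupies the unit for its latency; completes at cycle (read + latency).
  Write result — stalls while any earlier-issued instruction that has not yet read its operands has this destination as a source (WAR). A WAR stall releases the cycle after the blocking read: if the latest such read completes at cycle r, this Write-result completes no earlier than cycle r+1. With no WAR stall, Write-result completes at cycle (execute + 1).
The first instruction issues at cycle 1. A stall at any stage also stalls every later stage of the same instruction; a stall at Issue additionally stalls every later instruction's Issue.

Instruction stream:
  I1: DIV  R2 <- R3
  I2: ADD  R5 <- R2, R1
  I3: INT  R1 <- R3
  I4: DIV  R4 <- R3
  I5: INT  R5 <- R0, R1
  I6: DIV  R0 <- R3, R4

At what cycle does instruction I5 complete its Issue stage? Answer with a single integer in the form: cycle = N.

[1] I1 issues→DIV
[2] I1 reads, I2 issues→ADD
[3] I3 issues→INT
[4] I3 reads
[5] I3 exec-done
[10] I1 exec-done
[11] I1 writes R2
[12] I2 reads, I4 issues→DIV
[13] I3 writes R1, I4 reads
[14] I2 exec-done
[15] I2 writes R5
[16] I5 issues→INT
[17] I5 reads
[18] I5 exec-done
[19] I5 writes R5
[21] I4 exec-done
[22] I4 writes R4
[23] I6 issues→DIV
[24] I6 reads
[32] I6 exec-done
[33] I6 writes R0

cycle = 16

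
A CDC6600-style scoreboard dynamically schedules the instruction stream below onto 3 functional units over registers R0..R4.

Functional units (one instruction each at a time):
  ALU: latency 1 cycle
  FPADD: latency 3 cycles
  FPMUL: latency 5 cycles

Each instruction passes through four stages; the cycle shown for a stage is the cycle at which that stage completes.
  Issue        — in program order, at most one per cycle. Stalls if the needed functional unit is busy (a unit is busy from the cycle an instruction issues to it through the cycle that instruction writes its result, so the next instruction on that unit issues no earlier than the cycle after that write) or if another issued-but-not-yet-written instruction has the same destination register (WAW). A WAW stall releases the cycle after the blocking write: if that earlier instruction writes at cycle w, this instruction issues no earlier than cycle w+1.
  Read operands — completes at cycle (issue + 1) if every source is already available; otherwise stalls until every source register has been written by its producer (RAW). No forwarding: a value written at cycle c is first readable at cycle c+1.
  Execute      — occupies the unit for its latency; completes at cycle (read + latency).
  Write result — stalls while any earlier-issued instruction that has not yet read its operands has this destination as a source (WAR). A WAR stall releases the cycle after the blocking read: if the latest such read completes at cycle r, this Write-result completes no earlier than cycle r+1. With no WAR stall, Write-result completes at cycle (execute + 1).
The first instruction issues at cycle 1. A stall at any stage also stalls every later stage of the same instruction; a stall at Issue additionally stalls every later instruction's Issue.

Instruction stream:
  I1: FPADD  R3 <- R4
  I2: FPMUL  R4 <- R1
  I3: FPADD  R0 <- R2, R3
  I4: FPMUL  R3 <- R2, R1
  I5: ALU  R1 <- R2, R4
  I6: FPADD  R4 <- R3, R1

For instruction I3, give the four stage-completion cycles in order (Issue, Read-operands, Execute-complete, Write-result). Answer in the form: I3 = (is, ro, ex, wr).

[I1] 1/2/5/6
[I2] 2/3/8/9
[I3] 7/8/11/12  (struct: FPADD busy until I1 writes@6)
[I4] 10/11/16/17  (struct: FPMUL busy until I2 writes@9)
[I5] 11/12/13/14
[I6] 13/18/21/22  (struct: FPADD busy until I3 writes@12; RAW R3: wait I4 write@17)

I3 = (7, 8, 11, 12)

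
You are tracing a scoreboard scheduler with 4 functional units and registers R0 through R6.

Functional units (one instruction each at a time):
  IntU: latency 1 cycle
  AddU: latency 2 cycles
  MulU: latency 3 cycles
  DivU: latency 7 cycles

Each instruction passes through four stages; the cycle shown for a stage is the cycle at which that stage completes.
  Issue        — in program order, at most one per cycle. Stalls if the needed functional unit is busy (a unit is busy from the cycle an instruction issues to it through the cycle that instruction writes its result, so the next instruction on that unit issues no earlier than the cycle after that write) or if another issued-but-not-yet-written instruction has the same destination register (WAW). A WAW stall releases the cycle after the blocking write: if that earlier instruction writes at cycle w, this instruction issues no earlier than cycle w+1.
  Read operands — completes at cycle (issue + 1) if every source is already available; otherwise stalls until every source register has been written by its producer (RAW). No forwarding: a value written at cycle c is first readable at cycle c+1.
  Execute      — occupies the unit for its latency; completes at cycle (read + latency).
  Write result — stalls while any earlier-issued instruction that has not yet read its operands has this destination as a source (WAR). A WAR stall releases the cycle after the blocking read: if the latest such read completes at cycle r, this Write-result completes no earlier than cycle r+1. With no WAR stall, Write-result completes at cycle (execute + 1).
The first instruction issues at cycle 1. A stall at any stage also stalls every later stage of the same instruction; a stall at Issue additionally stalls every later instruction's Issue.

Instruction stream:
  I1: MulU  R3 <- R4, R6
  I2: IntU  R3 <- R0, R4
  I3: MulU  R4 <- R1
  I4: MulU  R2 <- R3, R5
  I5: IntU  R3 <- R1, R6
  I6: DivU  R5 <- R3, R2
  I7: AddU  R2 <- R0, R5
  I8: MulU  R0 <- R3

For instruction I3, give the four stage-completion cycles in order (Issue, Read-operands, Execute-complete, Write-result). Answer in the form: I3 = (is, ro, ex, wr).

I3 = (8, 9, 12, 13)

  I1 | 1 | 2 | 5 | 6
  I2 | 7 | 8 | 9 | 10   WAW R3: wait I1 write@6
  I3 | 8 | 9 | 12 | 13
  I4 | 14 | 15 | 18 | 19   struct: MulU busy until I3 writes@13
  I5 | 15 | 16 | 17 | 18
  I6 | 16 | 20 | 27 | 28   RAW R2: wait I4 write@19
  I7 | 20 | 29 | 31 | 32   WAW R2: wait I4 write@19 · RAW R5: wait I6 write@28
  I8 | 21 | 22 | 25 | 30   WAR R0: wait I7 read@29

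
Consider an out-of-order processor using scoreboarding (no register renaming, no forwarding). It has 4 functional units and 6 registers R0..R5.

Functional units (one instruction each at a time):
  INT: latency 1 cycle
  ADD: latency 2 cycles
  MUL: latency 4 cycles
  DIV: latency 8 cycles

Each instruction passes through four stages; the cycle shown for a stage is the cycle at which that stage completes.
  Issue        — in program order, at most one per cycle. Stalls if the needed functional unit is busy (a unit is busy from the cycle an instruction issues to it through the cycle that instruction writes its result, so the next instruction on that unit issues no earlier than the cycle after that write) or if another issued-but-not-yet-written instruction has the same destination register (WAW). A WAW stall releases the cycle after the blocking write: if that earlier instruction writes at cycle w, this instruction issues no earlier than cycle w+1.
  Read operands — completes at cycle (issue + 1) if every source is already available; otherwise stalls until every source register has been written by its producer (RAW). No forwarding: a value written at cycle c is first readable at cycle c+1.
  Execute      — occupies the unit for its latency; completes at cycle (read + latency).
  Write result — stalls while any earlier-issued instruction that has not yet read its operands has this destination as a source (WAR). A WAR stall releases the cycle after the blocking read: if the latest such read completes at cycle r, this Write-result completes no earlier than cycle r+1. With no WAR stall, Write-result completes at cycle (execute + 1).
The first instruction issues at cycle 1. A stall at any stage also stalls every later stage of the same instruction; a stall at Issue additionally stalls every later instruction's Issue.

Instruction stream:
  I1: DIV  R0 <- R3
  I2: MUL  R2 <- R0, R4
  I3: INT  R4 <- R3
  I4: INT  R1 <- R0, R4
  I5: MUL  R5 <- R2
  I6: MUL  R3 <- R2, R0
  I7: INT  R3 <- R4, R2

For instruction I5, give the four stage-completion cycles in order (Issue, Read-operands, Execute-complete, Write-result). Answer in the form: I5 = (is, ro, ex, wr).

1) issue 1, read 2, done 10, write 11
2) issue 2, read 12, done 16, write 17  <RAW R0: wait I1 write@11>
3) issue 3, read 4, done 5, write 13  <WAR R4: wait I2 read@12>
4) issue 14, read 15, done 16, write 17  <struct: INT busy until I3 writes@13>
5) issue 18, read 19, done 23, write 24  <struct: MUL busy until I2 writes@17>
6) issue 25, read 26, done 30, write 31  <struct: MUL busy until I5 writes@24>
7) issue 32, read 33, done 34, write 35  <WAW R3: wait I6 write@31>

I5 = (18, 19, 23, 24)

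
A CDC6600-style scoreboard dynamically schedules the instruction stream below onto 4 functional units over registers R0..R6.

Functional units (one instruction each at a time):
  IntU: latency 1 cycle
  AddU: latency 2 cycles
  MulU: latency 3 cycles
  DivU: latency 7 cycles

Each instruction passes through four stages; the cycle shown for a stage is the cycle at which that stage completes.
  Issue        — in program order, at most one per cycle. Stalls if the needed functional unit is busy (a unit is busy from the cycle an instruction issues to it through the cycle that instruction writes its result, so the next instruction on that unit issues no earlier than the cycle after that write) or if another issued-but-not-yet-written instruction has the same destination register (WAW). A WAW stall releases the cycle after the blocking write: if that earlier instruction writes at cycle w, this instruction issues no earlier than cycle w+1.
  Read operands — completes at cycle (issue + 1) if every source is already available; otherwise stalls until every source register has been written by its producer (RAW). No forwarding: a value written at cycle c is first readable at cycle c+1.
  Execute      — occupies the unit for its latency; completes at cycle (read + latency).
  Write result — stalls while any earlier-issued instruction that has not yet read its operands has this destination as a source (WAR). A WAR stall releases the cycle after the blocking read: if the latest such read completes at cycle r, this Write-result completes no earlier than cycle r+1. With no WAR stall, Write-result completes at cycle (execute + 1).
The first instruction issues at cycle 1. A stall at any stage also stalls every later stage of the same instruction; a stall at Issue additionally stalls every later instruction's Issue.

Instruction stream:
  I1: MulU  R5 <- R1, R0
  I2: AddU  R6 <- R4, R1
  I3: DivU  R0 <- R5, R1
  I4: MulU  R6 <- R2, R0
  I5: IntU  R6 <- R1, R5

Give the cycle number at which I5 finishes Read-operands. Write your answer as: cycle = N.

I1  is:1  ro:2  ex:5  wr:6
I2  is:2  ro:3  ex:5  wr:6
I3  is:3  ro:7  ex:14  wr:15  — RAW R5: wait I1 write@6
I4  is:7  ro:16  ex:19  wr:20  — WAW R6: wait I2 write@6, RAW R0: wait I3 write@15
I5  is:21  ro:22  ex:23  wr:24  — WAW R6: wait I4 write@20

cycle = 22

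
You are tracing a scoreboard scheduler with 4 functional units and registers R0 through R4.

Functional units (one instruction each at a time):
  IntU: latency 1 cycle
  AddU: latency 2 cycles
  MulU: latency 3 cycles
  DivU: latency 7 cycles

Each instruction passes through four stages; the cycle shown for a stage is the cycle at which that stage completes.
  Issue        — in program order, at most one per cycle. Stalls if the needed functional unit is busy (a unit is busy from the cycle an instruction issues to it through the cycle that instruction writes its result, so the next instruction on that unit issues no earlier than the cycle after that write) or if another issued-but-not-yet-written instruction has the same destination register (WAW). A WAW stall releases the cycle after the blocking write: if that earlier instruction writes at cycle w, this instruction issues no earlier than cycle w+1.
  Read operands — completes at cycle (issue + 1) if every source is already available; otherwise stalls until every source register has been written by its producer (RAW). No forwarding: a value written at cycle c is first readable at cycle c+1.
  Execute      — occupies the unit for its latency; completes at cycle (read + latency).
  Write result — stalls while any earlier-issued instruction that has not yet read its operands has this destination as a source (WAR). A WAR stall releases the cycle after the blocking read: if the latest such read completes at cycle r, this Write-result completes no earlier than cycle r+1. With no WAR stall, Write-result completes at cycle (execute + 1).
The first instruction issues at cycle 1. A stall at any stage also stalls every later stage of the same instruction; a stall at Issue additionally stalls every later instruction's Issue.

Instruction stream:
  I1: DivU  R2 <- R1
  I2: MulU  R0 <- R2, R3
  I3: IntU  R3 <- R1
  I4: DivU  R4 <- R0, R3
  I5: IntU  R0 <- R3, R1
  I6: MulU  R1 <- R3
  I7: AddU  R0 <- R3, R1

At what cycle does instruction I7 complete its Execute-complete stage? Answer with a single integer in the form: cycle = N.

cycle = 25

  I1 | 1 | 2 | 9 | 10
  I2 | 2 | 11 | 14 | 15   RAW R2: wait I1 write@10
  I3 | 3 | 4 | 5 | 12   WAR R3: wait I2 read@11
  I4 | 11 | 16 | 23 | 24   struct: DivU busy until I1 writes@10 · RAW R0: wait I2 write@15
  I5 | 16 | 17 | 18 | 19   WAW R0: wait I2 write@15
  I6 | 17 | 18 | 21 | 22
  I7 | 20 | 23 | 25 | 26   WAW R0: wait I5 write@19 · RAW R1: wait I6 write@22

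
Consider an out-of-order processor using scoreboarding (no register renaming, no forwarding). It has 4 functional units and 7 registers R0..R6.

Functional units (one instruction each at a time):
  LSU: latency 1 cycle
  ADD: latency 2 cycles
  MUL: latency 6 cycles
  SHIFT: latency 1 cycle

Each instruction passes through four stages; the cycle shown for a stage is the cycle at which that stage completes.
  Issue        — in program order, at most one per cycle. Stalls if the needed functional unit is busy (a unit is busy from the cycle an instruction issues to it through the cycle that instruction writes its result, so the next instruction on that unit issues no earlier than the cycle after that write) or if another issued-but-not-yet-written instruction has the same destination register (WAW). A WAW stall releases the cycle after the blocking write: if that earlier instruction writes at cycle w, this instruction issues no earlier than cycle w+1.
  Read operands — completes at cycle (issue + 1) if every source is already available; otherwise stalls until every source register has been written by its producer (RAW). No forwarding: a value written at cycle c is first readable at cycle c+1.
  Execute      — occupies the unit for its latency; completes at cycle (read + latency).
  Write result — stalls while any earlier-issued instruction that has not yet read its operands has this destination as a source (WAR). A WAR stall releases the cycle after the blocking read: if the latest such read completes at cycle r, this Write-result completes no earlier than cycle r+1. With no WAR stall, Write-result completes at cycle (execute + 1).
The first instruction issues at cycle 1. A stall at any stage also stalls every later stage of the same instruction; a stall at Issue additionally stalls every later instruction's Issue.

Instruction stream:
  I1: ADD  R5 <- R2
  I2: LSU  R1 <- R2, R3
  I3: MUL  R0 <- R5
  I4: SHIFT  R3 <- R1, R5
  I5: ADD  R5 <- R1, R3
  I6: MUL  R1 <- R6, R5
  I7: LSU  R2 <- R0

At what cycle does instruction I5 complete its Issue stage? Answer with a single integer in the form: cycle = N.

cycle = 6

t=1  I1 issues→ADD
t=2  I1 reads | I2 issues→LSU
t=3  I2 reads | I3 issues→MUL
t=4  I1 exec-done | I2 exec-done | I4 issues→SHIFT
t=5  I1 writes R5 | I2 writes R1
t=6  I3 reads | I4 reads | I5 issues→ADD
t=7  I4 exec-done
t=8  I4 writes R3
t=9  I5 reads
t=11  I5 exec-done
t=12  I3 exec-done | I5 writes R5
t=13  I3 writes R0
t=14  I6 issues→MUL
t=15  I6 reads | I7 issues→LSU
t=16  I7 reads
t=17  I7 exec-done
t=18  I7 writes R2
t=21  I6 exec-done
t=22  I6 writes R1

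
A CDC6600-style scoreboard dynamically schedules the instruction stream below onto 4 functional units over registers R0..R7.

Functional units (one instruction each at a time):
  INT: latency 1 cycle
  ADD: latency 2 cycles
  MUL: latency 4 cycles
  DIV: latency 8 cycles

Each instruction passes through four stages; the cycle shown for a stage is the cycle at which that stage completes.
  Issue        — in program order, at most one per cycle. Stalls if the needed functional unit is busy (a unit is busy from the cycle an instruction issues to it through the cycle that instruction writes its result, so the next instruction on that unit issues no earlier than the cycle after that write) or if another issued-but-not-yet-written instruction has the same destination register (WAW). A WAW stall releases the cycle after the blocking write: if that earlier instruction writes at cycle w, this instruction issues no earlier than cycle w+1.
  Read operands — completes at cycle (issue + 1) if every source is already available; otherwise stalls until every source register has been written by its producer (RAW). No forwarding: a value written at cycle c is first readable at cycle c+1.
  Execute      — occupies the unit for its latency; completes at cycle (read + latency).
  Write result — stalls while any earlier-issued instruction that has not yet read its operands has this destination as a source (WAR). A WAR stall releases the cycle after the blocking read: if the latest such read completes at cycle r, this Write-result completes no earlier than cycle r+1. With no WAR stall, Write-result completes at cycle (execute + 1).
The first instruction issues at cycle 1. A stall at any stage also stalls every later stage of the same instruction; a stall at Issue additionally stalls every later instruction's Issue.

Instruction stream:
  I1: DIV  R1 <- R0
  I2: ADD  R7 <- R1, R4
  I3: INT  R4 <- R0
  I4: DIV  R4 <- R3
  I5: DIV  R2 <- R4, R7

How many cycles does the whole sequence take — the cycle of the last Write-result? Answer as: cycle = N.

I1: IS=1 RO=2 EX=10 WR=11
I2: IS=2 RO=12 EX=14 WR=15  [RAW R1: wait I1 write@11]
I3: IS=3 RO=4 EX=5 WR=13  [WAR R4: wait I2 read@12]
I4: IS=14 RO=15 EX=23 WR=24  [WAW R4: wait I3 write@13]
I5: IS=25 RO=26 EX=34 WR=35  [struct: DIV busy until I4 writes@24]

cycle = 35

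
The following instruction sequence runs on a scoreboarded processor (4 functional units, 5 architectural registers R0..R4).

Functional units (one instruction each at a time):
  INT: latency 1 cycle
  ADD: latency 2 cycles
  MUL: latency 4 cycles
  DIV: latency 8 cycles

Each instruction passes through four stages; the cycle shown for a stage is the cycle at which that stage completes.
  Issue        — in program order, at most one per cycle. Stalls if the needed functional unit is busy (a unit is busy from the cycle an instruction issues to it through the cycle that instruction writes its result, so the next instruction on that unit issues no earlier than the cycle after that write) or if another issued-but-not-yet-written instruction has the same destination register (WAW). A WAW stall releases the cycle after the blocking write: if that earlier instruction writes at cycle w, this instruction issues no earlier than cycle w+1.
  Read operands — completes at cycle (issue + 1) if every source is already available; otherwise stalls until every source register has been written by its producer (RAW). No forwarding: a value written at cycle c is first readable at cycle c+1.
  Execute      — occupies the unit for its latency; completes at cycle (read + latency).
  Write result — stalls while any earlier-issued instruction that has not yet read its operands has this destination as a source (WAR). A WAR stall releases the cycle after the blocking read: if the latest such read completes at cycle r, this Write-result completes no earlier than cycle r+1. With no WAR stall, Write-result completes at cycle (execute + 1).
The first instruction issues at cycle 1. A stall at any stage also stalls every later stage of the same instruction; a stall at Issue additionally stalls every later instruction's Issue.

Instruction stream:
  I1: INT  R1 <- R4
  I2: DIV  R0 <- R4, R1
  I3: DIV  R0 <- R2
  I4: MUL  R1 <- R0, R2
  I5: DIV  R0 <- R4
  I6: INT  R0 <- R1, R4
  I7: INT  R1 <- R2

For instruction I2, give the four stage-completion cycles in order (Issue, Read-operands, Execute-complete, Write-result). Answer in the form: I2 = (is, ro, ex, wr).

I2 = (2, 5, 13, 14)

I1: IS=1 RO=2 EX=3 WR=4
I2: IS=2 RO=5 EX=13 WR=14  [RAW R1: wait I1 write@4]
I3: IS=15 RO=16 EX=24 WR=25  [struct: DIV busy until I2 writes@14]
I4: IS=16 RO=26 EX=30 WR=31  [RAW R0: wait I3 write@25]
I5: IS=26 RO=27 EX=35 WR=36  [struct: DIV busy until I3 writes@25]
I6: IS=37 RO=38 EX=39 WR=40  [WAW R0: wait I5 write@36]
I7: IS=41 RO=42 EX=43 WR=44  [struct: INT busy until I6 writes@40]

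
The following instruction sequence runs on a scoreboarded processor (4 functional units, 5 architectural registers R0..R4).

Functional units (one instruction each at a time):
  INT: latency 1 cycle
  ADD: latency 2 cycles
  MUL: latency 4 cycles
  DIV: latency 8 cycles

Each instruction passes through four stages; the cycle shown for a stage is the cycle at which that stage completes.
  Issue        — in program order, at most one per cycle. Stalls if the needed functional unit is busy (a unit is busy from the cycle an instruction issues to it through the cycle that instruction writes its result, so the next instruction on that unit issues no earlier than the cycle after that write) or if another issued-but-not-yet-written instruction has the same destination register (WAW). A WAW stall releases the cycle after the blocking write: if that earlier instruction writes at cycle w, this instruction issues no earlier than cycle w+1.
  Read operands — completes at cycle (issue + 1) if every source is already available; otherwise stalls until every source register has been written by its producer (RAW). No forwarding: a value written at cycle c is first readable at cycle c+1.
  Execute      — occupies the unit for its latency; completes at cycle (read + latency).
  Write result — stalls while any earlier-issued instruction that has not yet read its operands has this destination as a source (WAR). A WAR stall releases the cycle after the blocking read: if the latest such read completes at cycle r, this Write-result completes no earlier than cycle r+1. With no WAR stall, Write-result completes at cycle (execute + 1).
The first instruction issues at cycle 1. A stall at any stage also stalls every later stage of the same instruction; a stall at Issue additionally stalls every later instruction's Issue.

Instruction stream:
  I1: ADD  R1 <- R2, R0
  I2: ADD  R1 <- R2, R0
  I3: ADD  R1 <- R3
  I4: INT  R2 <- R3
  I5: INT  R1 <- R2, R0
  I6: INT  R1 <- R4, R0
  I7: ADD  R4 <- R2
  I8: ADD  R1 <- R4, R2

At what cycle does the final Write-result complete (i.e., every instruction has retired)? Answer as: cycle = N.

cycle = 30

I1: IS=1 RO=2 EX=4 WR=5
I2: IS=6 RO=7 EX=9 WR=10  [struct: ADD busy until I1 writes@5]
I3: IS=11 RO=12 EX=14 WR=15  [struct: ADD busy until I2 writes@10]
I4: IS=12 RO=13 EX=14 WR=15
I5: IS=16 RO=17 EX=18 WR=19  [struct: INT busy until I4 writes@15]
I6: IS=20 RO=21 EX=22 WR=23  [struct: INT busy until I5 writes@19]
I7: IS=21 RO=22 EX=24 WR=25
I8: IS=26 RO=27 EX=29 WR=30  [struct: ADD busy until I7 writes@25]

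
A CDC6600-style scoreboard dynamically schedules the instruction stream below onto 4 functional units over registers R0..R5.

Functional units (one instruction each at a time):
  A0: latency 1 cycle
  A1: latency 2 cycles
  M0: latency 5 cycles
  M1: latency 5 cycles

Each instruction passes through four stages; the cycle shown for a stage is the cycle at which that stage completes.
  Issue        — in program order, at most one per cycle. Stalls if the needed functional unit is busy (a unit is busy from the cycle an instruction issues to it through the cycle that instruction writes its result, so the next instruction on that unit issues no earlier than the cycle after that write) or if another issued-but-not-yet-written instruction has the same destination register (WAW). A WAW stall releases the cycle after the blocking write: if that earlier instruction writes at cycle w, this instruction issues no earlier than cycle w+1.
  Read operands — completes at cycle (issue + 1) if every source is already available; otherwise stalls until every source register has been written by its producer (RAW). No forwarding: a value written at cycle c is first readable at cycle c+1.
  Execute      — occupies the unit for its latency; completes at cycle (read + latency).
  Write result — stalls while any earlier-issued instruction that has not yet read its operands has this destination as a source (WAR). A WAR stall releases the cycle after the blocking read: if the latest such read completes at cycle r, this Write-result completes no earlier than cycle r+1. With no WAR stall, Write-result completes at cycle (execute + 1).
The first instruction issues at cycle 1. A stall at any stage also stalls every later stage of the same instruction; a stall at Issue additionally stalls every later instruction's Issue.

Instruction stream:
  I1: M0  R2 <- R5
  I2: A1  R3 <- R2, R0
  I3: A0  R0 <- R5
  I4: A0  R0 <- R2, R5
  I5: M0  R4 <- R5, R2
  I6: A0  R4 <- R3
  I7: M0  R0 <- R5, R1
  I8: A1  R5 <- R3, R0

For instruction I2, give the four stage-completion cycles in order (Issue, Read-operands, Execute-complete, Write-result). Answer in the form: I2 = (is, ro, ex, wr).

[I1] 1/2/7/8
[I2] 2/9/11/12  (RAW R2: wait I1 write@8)
[I3] 3/4/5/10  (WAR R0: wait I2 read@9)
[I4] 11/12/13/14  (struct: A0 busy until I3 writes@10)
[I5] 12/13/18/19
[I6] 20/21/22/23  (WAW R4: wait I5 write@19)
[I7] 21/22/27/28
[I8] 22/29/31/32  (RAW R0: wait I7 write@28)

I2 = (2, 9, 11, 12)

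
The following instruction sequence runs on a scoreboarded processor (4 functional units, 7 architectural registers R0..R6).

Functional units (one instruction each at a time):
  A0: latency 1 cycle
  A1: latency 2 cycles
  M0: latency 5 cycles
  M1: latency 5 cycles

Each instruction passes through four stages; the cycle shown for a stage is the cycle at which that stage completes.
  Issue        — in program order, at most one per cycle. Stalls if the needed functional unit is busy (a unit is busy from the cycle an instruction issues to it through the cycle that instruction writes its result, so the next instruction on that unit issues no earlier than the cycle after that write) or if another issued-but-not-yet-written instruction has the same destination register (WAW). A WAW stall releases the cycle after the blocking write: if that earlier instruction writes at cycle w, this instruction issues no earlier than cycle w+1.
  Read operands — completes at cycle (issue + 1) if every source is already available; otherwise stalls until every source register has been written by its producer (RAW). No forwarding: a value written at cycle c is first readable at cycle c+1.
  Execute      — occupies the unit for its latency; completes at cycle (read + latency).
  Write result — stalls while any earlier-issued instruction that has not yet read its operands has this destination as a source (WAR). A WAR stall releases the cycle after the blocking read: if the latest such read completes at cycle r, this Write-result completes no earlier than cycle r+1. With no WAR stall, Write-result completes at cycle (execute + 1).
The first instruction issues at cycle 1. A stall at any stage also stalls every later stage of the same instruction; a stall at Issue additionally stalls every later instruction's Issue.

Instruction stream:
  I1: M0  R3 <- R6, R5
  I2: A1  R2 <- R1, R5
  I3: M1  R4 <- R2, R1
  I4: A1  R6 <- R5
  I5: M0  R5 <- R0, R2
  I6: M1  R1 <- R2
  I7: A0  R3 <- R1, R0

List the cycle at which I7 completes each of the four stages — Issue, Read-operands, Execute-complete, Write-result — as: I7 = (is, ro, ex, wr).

I1: IS=1 RO=2 EX=7 WR=8
I2: IS=2 RO=3 EX=5 WR=6
I3: IS=3 RO=7 EX=12 WR=13  [RAW R2: wait I2 write@6]
I4: IS=7 RO=8 EX=10 WR=11  [struct: A1 busy until I2 writes@6]
I5: IS=9 RO=10 EX=15 WR=16  [struct: M0 busy until I1 writes@8]
I6: IS=14 RO=15 EX=20 WR=21  [struct: M1 busy until I3 writes@13]
I7: IS=15 RO=22 EX=23 WR=24  [RAW R1: wait I6 write@21]

I7 = (15, 22, 23, 24)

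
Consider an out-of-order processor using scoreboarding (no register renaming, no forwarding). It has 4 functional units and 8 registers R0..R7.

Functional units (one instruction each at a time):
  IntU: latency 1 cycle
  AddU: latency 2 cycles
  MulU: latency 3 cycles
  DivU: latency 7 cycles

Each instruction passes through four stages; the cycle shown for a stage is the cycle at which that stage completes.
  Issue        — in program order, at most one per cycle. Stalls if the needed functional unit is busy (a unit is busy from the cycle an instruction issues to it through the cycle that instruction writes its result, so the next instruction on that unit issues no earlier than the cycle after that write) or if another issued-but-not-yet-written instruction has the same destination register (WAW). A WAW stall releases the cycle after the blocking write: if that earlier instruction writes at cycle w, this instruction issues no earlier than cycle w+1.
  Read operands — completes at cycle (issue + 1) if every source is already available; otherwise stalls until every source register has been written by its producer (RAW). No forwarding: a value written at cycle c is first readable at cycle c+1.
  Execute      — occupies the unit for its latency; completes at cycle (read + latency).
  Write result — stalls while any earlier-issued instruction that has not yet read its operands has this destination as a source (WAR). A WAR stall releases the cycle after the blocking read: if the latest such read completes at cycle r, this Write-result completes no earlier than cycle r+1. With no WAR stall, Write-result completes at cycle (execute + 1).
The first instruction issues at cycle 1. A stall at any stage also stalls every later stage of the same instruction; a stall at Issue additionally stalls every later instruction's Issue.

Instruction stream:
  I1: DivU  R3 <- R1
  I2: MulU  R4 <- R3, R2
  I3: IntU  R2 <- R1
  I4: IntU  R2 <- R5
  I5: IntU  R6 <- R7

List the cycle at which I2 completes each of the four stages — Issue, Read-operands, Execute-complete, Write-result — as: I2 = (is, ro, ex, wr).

t=1  I1 dispatched to DivU
t=2  I1 operands ready | I2 dispatched to MulU
t=3  I3 dispatched to IntU
t=4  I3 operands ready
t=5  I3 complete
t=9  I1 complete
t=10  R3←I1
t=11  I2 operands ready
t=12  R2←I3
t=13  I4 dispatched to IntU
t=14  I2 complete | I4 operands ready
t=15  R4←I2 | I4 complete
t=16  R2←I4
t=17  I5 dispatched to IntU
t=18  I5 operands ready
t=19  I5 complete
t=20  R6←I5

I2 = (2, 11, 14, 15)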